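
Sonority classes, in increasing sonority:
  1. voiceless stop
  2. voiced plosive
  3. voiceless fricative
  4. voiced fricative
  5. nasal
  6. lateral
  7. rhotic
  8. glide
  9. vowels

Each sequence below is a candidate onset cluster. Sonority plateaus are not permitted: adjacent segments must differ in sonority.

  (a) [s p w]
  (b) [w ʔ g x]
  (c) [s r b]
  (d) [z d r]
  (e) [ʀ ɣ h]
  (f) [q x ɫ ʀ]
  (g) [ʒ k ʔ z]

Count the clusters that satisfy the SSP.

1

(a) 3-1-8 → violates
(b) 8-1-2-3 → violates
(c) 3-7-2 → violates
(d) 4-2-7 → violates
(e) 7-4-3 → violates
(f) 1-3-6-7 → obeys
(g) 4-1-1-4 → violates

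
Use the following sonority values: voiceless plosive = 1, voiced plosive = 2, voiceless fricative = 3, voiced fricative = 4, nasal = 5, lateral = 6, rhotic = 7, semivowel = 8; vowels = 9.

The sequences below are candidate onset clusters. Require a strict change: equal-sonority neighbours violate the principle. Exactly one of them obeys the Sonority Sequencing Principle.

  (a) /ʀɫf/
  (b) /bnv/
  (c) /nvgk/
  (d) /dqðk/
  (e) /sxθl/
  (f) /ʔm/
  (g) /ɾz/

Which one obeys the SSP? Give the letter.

f

(a) 7-6-3 → violates
(b) 2-5-4 → violates
(c) 5-4-2-1 → violates
(d) 2-1-4-1 → violates
(e) 3-3-3-6 → violates
(f) 1-5 → obeys
(g) 7-4 → violates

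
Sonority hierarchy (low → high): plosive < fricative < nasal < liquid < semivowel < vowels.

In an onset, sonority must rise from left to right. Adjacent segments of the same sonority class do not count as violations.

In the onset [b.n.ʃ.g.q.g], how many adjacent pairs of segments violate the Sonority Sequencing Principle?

2

/b/ is a plosive (sonority 1).
/n/ is a nasal (sonority 3).
/ʃ/ is a fricative (sonority 2).
/g/ is a plosive (sonority 1).
/q/ is a plosive (sonority 1).
/g/ is a plosive (sonority 1).
/b/→/n/: 1→3 (rises) — ok.
/n/→/ʃ/: 3→2 (does not rise) — violation.
/ʃ/→/g/: 2→1 (does not rise) — violation.
/g/→/q/: 1→1 (plateau, allowed) — ok.
/q/→/g/: 1→1 (plateau, allowed) — ok.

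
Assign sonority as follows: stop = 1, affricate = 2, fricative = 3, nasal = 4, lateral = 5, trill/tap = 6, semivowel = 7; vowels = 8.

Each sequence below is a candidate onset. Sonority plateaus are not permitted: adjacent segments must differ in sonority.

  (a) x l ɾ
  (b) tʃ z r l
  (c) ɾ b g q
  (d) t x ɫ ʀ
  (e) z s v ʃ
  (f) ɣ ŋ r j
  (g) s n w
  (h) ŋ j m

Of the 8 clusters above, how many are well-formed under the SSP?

(a) 3-5-6 → obeys
(b) 2-3-6-5 → violates
(c) 6-1-1-1 → violates
(d) 1-3-5-6 → obeys
(e) 3-3-3-3 → violates
(f) 3-4-6-7 → obeys
(g) 3-4-7 → obeys
(h) 4-7-4 → violates

4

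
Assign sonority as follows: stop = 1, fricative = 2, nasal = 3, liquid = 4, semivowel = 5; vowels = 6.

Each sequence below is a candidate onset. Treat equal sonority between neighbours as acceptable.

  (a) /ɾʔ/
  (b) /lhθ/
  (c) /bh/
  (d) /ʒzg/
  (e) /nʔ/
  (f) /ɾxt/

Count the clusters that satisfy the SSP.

1

(a) 4-1 → violates
(b) 4-2-2 → violates
(c) 1-2 → obeys
(d) 2-2-1 → violates
(e) 3-1 → violates
(f) 4-2-1 → violates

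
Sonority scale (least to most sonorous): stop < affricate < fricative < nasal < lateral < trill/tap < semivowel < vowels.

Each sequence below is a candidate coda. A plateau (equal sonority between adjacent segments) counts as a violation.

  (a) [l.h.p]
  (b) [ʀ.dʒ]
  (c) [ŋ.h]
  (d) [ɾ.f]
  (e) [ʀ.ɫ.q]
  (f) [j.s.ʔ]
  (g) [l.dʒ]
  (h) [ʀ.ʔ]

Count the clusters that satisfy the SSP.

(a) [l.h.p]: profile 5-3-1 — obeys.
(b) [ʀ.dʒ]: profile 6-2 — obeys.
(c) [ŋ.h]: profile 4-3 — obeys.
(d) [ɾ.f]: profile 6-3 — obeys.
(e) [ʀ.ɫ.q]: profile 6-5-1 — obeys.
(f) [j.s.ʔ]: profile 7-3-1 — obeys.
(g) [l.dʒ]: profile 5-2 — obeys.
(h) [ʀ.ʔ]: profile 6-1 — obeys.

8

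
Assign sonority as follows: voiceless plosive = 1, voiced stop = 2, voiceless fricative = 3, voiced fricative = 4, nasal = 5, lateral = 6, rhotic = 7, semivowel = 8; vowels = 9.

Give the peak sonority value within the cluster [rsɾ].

7

/r/ — rhotic, sonority 7.
/s/ — voiceless fricative, sonority 3.
/ɾ/ — rhotic, sonority 7.
The maximum is 7.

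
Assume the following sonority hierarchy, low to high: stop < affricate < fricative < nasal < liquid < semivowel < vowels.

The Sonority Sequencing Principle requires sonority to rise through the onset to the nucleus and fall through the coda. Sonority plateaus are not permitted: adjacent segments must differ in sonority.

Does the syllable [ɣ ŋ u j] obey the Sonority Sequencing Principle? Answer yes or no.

Onset: /ɣ/ is a fricative (sonority 3), /ŋ/ is a nasal (sonority 4); then the nucleus /u/ (sonority 7).
Onset profile 3-4-7 — rises to the nucleus.
Coda: /j/ is a semivowel (sonority 6).
Coda profile 7-6 — falls from the nucleus.

yes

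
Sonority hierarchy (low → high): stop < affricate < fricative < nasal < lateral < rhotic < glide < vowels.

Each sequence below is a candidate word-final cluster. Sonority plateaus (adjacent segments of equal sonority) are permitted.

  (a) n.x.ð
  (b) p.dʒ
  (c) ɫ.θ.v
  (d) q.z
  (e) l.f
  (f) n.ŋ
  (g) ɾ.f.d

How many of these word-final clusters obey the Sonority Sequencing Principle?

5

(a) sonority 4-3-3: well-formed.
(b) sonority 1-2: ill-formed.
(c) sonority 5-3-3: well-formed.
(d) sonority 1-3: ill-formed.
(e) sonority 5-3: well-formed.
(f) sonority 4-4: well-formed.
(g) sonority 6-3-1: well-formed.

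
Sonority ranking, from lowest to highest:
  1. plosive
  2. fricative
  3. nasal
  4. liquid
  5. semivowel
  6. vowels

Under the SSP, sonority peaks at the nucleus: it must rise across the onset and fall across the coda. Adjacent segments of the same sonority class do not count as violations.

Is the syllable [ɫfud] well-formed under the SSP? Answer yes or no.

no

Onset: /ɫ/ is a liquid (sonority 4), /f/ is a fricative (sonority 2); then the nucleus /u/ (sonority 6).
Onset profile 4-2-6 — does not rise throughout.
Coda: /d/ is a plosive (sonority 1).
Coda profile 6-1 — falls from the nucleus.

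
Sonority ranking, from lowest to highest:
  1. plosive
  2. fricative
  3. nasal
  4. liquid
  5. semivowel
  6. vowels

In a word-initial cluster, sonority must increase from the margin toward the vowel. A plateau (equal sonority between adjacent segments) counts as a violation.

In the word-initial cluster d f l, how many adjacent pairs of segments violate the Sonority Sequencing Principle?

0

/d/: plosive = 1.
/f/: fricative = 2.
/l/: liquid = 4.
/d/→/f/: 1→2 (rises) — ok.
/f/→/l/: 2→4 (rises) — ok.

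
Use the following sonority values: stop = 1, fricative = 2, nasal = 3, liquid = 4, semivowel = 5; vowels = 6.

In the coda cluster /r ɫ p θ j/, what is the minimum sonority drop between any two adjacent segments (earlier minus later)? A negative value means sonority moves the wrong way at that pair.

/r/ — liquid, sonority 4.
/ɫ/ — liquid, sonority 4.
/p/ — stop, sonority 1.
/θ/ — fricative, sonority 2.
/j/ — semivowel, sonority 5.
/r/→/ɫ/: change +0.
/ɫ/→/p/: change +3.
/p/→/θ/: change -1.
/θ/→/j/: change -3.
Minimum = -3.

-3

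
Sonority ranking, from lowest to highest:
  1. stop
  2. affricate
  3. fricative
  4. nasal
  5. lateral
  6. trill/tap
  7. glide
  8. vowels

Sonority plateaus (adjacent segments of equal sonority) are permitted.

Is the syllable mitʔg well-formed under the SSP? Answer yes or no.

yes

Onset: /m/ is a nasal (sonority 4); then the nucleus /i/ (sonority 8).
Onset profile 4-8 — rises to the nucleus.
Coda: /t/ is a stop (sonority 1), /ʔ/ is a stop (sonority 1), /g/ is a stop (sonority 1).
Coda profile 8-1-1-1 — falls from the nucleus.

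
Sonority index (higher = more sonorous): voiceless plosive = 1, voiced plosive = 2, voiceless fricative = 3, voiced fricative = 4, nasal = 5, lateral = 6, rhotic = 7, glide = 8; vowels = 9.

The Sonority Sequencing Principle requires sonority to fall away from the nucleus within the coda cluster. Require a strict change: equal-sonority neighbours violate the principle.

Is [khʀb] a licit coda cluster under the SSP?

no

/k/: voiceless plosive = 1.
/h/: voiceless fricative = 3.
/ʀ/: rhotic = 7.
/b/: voiced plosive = 2.
The profile is 1-3-7-2. Between /k/ (1) and /h/ (3) sonority does not fall, so the cluster violates the SSP.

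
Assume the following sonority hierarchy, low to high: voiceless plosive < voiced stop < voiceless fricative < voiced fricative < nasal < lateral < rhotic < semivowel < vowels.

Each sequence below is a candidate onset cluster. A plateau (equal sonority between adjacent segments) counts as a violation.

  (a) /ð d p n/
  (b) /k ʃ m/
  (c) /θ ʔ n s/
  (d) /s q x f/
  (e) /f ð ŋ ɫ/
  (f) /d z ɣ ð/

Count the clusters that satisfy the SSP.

2

(a) /ð d p n/: profile 4-2-1-5 — violates.
(b) /k ʃ m/: profile 1-3-5 — obeys.
(c) /θ ʔ n s/: profile 3-1-5-3 — violates.
(d) /s q x f/: profile 3-1-3-3 — violates.
(e) /f ð ŋ ɫ/: profile 3-4-5-6 — obeys.
(f) /d z ɣ ð/: profile 2-4-4-4 — violates.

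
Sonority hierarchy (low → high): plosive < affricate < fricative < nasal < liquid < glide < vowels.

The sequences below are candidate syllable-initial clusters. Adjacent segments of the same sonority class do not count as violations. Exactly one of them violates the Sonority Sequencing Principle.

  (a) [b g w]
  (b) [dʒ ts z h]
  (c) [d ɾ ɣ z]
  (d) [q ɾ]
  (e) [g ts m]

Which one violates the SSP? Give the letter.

(a) sonority 1-1-6: well-formed.
(b) sonority 2-2-3-3: well-formed.
(c) sonority 1-5-3-3: ill-formed.
(d) sonority 1-5: well-formed.
(e) sonority 1-2-4: well-formed.

c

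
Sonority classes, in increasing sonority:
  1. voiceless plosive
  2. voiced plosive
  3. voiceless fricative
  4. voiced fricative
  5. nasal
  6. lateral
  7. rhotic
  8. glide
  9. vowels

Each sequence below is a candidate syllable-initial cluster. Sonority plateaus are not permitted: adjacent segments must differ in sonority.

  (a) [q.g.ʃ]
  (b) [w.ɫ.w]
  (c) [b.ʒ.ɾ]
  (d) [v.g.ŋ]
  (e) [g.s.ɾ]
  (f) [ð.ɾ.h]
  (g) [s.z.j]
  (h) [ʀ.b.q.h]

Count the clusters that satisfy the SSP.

4

(a) [q.g.ʃ]: profile 1-2-3 — obeys.
(b) [w.ɫ.w]: profile 8-6-8 — violates.
(c) [b.ʒ.ɾ]: profile 2-4-7 — obeys.
(d) [v.g.ŋ]: profile 4-2-5 — violates.
(e) [g.s.ɾ]: profile 2-3-7 — obeys.
(f) [ð.ɾ.h]: profile 4-7-3 — violates.
(g) [s.z.j]: profile 3-4-8 — obeys.
(h) [ʀ.b.q.h]: profile 7-2-1-3 — violates.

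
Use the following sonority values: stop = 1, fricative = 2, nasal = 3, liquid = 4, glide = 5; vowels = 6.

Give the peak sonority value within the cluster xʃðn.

/x/ — fricative, sonority 2.
/ʃ/ — fricative, sonority 2.
/ð/ — fricative, sonority 2.
/n/ — nasal, sonority 3.
The maximum is 3.

3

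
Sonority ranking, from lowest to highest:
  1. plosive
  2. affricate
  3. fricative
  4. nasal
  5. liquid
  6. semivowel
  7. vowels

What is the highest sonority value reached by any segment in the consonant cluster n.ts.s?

/n/: nasal = 4.
/ts/: affricate = 2.
/s/: fricative = 3.
The maximum is 4.

4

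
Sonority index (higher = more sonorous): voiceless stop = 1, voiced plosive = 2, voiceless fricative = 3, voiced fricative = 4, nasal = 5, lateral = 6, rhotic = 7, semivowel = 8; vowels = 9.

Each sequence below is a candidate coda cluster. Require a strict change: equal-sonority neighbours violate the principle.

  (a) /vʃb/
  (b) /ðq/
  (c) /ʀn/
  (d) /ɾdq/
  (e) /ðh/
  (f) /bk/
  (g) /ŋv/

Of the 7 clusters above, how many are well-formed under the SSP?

7

(a) /vʃb/: profile 4-3-2 — obeys.
(b) /ðq/: profile 4-1 — obeys.
(c) /ʀn/: profile 7-5 — obeys.
(d) /ɾdq/: profile 7-2-1 — obeys.
(e) /ðh/: profile 4-3 — obeys.
(f) /bk/: profile 2-1 — obeys.
(g) /ŋv/: profile 5-4 — obeys.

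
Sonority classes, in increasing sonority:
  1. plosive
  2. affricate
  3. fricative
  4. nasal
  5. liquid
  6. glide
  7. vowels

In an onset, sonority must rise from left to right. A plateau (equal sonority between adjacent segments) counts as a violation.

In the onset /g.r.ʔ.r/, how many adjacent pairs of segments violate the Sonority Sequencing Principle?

1

/g/: plosive = 1.
/r/: liquid = 5.
/ʔ/: plosive = 1.
/r/: liquid = 5.
/g/→/r/: 1→5 (rises) — ok.
/r/→/ʔ/: 5→1 (does not rise) — violation.
/ʔ/→/r/: 1→5 (rises) — ok.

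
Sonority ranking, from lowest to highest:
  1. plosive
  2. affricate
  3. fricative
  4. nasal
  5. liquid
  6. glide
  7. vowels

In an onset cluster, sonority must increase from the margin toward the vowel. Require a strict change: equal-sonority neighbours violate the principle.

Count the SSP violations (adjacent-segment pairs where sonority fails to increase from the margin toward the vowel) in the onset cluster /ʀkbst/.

/ʀ/ is a liquid (sonority 5).
/k/ is a plosive (sonority 1).
/b/ is a plosive (sonority 1).
/s/ is a fricative (sonority 3).
/t/ is a plosive (sonority 1).
/ʀ/→/k/: 5→1 (does not rise) — violation.
/k/→/b/: 1→1 (plateau) — violation.
/b/→/s/: 1→3 (rises) — ok.
/s/→/t/: 3→1 (does not rise) — violation.

3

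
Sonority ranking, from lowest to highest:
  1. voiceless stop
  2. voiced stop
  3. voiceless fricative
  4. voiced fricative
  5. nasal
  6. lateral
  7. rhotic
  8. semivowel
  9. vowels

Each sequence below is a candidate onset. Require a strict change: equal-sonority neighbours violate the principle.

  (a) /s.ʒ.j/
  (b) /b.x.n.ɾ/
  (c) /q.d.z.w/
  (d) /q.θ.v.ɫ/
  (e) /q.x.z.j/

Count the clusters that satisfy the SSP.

5

(a) sonority 3-4-8: well-formed.
(b) sonority 2-3-5-7: well-formed.
(c) sonority 1-2-4-8: well-formed.
(d) sonority 1-3-4-6: well-formed.
(e) sonority 1-3-4-8: well-formed.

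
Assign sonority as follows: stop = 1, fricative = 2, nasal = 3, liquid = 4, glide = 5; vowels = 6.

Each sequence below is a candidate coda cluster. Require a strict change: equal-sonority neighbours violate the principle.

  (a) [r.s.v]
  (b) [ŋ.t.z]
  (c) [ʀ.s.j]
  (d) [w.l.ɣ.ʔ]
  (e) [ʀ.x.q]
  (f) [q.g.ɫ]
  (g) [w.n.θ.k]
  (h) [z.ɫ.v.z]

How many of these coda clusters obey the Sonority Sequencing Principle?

3

(a) sonority 4-2-2: ill-formed.
(b) sonority 3-1-2: ill-formed.
(c) sonority 4-2-5: ill-formed.
(d) sonority 5-4-2-1: well-formed.
(e) sonority 4-2-1: well-formed.
(f) sonority 1-1-4: ill-formed.
(g) sonority 5-3-2-1: well-formed.
(h) sonority 2-4-2-2: ill-formed.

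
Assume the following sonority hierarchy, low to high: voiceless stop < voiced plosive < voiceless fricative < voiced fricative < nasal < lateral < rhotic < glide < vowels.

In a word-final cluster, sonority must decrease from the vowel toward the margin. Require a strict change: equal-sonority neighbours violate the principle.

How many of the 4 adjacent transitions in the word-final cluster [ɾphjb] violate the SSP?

2

/ɾ/: rhotic = 7.
/p/: voiceless stop = 1.
/h/: voiceless fricative = 3.
/j/: glide = 8.
/b/: voiced plosive = 2.
/ɾ/→/p/: 7→1 (falls) — ok.
/p/→/h/: 1→3 (does not fall) — violation.
/h/→/j/: 3→8 (does not fall) — violation.
/j/→/b/: 8→2 (falls) — ok.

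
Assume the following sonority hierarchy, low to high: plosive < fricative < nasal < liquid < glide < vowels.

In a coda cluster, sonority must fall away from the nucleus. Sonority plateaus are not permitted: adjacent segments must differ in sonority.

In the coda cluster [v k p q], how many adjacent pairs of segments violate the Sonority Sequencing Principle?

2

/v/: fricative = 2.
/k/: plosive = 1.
/p/: plosive = 1.
/q/: plosive = 1.
/v/→/k/: 2→1 (falls) — ok.
/k/→/p/: 1→1 (plateau) — violation.
/p/→/q/: 1→1 (plateau) — violation.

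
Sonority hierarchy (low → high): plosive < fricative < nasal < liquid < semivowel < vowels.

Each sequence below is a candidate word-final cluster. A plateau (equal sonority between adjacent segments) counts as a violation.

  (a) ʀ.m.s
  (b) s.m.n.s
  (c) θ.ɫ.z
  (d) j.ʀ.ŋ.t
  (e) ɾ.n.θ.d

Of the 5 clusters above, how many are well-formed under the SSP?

(a) sonority 4-3-2: well-formed.
(b) sonority 2-3-3-2: ill-formed.
(c) sonority 2-4-2: ill-formed.
(d) sonority 5-4-3-1: well-formed.
(e) sonority 4-3-2-1: well-formed.

3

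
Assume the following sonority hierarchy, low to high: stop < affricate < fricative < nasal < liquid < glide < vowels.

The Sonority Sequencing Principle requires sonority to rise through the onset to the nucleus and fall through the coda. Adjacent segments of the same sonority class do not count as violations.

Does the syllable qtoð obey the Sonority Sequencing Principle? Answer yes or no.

yes

Onset: /q/ is a stop (sonority 1), /t/ is a stop (sonority 1); then the nucleus /o/ (sonority 7).
Onset profile 1-1-7 — rises to the nucleus.
Coda: /ð/ is a fricative (sonority 3).
Coda profile 7-3 — falls from the nucleus.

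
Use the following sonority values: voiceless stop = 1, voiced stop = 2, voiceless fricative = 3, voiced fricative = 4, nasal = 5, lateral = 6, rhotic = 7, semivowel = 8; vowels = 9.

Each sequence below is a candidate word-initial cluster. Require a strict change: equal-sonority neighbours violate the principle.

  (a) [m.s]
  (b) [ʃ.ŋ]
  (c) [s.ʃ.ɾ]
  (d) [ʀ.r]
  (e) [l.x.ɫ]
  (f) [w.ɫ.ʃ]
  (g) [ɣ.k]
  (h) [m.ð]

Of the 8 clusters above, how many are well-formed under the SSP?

1

(a) [m.s]: profile 5-3 — violates.
(b) [ʃ.ŋ]: profile 3-5 — obeys.
(c) [s.ʃ.ɾ]: profile 3-3-7 — violates.
(d) [ʀ.r]: profile 7-7 — violates.
(e) [l.x.ɫ]: profile 6-3-6 — violates.
(f) [w.ɫ.ʃ]: profile 8-6-3 — violates.
(g) [ɣ.k]: profile 4-1 — violates.
(h) [m.ð]: profile 5-4 — violates.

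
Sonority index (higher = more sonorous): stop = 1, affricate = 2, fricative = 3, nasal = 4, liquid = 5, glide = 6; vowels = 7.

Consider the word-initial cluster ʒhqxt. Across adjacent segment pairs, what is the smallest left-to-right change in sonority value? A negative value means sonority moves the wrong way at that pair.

-2

/ʒ/: fricative = 3.
/h/: fricative = 3.
/q/: stop = 1.
/x/: fricative = 3.
/t/: stop = 1.
/ʒ/→/h/: change +0.
/h/→/q/: change -2.
/q/→/x/: change +2.
/x/→/t/: change -2.
Minimum = -2.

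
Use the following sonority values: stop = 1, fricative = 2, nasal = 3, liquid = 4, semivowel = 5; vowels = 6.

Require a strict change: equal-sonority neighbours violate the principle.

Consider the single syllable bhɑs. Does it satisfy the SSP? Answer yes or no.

Onset: /b/ is a stop (sonority 1), /h/ is a fricative (sonority 2); then the nucleus /ɑ/ (sonority 6).
Onset profile 1-2-6 — rises to the nucleus.
Coda: /s/ is a fricative (sonority 2).
Coda profile 6-2 — falls from the nucleus.

yes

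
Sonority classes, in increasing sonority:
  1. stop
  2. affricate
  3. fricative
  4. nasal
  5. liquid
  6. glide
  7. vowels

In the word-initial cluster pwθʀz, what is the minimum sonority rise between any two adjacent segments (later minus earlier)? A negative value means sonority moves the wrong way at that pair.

-3

/p/ is a stop (sonority 1).
/w/ is a glide (sonority 6).
/θ/ is a fricative (sonority 3).
/ʀ/ is a liquid (sonority 5).
/z/ is a fricative (sonority 3).
/p/→/w/: change +5.
/w/→/θ/: change -3.
/θ/→/ʀ/: change +2.
/ʀ/→/z/: change -2.
Minimum = -3.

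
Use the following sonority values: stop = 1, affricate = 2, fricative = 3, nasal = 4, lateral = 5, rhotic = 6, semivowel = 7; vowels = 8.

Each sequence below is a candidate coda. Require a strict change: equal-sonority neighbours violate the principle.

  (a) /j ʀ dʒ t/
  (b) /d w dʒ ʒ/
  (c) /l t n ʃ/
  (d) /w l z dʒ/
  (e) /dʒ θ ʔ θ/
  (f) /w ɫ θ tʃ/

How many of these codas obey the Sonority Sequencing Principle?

(a) /j ʀ dʒ t/: profile 7-6-2-1 — obeys.
(b) /d w dʒ ʒ/: profile 1-7-2-3 — violates.
(c) /l t n ʃ/: profile 5-1-4-3 — violates.
(d) /w l z dʒ/: profile 7-5-3-2 — obeys.
(e) /dʒ θ ʔ θ/: profile 2-3-1-3 — violates.
(f) /w ɫ θ tʃ/: profile 7-5-3-2 — obeys.

3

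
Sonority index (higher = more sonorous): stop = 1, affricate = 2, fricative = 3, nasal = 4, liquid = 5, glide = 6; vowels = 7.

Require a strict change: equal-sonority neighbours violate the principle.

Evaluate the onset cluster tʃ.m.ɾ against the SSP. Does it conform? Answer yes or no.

yes

/tʃ/ is an affricate (sonority 2).
/m/ is a nasal (sonority 4).
/ɾ/ is a liquid (sonority 5).
The profile 2-4-5 strictly rises, so the onset cluster satisfies the SSP.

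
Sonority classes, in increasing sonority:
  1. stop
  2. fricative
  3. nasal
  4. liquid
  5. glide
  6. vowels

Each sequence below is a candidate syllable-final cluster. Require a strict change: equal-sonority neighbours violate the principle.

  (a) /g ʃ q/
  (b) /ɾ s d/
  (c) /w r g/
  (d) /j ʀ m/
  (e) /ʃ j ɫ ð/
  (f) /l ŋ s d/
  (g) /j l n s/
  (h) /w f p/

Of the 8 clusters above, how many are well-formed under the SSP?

(a) sonority 1-2-1: ill-formed.
(b) sonority 4-2-1: well-formed.
(c) sonority 5-4-1: well-formed.
(d) sonority 5-4-3: well-formed.
(e) sonority 2-5-4-2: ill-formed.
(f) sonority 4-3-2-1: well-formed.
(g) sonority 5-4-3-2: well-formed.
(h) sonority 5-2-1: well-formed.

6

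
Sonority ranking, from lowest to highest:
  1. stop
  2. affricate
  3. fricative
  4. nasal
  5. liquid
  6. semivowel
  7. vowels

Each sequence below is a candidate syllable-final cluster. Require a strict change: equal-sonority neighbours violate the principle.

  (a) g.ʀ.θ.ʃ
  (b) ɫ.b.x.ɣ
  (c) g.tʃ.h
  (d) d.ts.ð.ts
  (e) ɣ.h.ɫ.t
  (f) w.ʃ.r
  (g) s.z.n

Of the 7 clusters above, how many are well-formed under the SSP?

(a) g.ʀ.θ.ʃ: profile 1-5-3-3 — violates.
(b) ɫ.b.x.ɣ: profile 5-1-3-3 — violates.
(c) g.tʃ.h: profile 1-2-3 — violates.
(d) d.ts.ð.ts: profile 1-2-3-2 — violates.
(e) ɣ.h.ɫ.t: profile 3-3-5-1 — violates.
(f) w.ʃ.r: profile 6-3-5 — violates.
(g) s.z.n: profile 3-3-4 — violates.

0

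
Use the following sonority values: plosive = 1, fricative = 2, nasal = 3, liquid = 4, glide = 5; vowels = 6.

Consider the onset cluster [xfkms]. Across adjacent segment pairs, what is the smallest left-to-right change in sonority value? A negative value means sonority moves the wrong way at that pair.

/x/ — fricative, sonority 2.
/f/ — fricative, sonority 2.
/k/ — plosive, sonority 1.
/m/ — nasal, sonority 3.
/s/ — fricative, sonority 2.
/x/→/f/: change +0.
/f/→/k/: change -1.
/k/→/m/: change +2.
/m/→/s/: change -1.
Minimum = -1.

-1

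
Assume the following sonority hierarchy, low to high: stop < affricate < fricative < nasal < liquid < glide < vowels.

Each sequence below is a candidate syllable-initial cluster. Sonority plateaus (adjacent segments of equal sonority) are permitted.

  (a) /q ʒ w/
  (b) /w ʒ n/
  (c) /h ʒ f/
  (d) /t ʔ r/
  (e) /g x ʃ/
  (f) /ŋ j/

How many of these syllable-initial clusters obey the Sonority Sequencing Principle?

(a) sonority 1-3-6: well-formed.
(b) sonority 6-3-4: ill-formed.
(c) sonority 3-3-3: well-formed.
(d) sonority 1-1-5: well-formed.
(e) sonority 1-3-3: well-formed.
(f) sonority 4-6: well-formed.

5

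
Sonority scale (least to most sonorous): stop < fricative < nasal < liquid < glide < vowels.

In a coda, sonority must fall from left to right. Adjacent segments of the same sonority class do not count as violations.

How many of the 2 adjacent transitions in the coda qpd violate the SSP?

0

/q/ — stop, sonority 1.
/p/ — stop, sonority 1.
/d/ — stop, sonority 1.
/q/→/p/: 1→1 (plateau, allowed) — ok.
/p/→/d/: 1→1 (plateau, allowed) — ok.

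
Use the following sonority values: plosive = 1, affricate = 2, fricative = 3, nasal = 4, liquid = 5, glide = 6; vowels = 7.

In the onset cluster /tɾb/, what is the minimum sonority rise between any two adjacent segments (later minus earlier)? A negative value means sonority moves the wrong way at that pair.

/t/ — plosive, sonority 1.
/ɾ/ — liquid, sonority 5.
/b/ — plosive, sonority 1.
/t/→/ɾ/: change +4.
/ɾ/→/b/: change -4.
Minimum = -4.

-4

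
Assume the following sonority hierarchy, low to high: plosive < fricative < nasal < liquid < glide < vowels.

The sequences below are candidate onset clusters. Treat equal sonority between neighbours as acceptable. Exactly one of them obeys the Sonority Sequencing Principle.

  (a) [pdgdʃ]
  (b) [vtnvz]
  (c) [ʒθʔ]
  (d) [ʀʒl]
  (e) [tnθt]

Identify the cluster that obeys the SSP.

a

(a) 1-1-1-1-2 → obeys
(b) 2-1-3-2-2 → violates
(c) 2-2-1 → violates
(d) 4-2-4 → violates
(e) 1-3-2-1 → violates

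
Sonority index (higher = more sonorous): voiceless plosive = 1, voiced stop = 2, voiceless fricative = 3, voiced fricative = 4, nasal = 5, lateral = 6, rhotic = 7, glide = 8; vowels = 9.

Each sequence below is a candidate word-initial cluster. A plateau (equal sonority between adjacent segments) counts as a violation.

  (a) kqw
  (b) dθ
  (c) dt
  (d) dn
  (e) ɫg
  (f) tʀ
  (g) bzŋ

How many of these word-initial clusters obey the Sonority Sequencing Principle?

4

(a) sonority 1-1-8: ill-formed.
(b) sonority 2-3: well-formed.
(c) sonority 2-1: ill-formed.
(d) sonority 2-5: well-formed.
(e) sonority 6-2: ill-formed.
(f) sonority 1-7: well-formed.
(g) sonority 2-4-5: well-formed.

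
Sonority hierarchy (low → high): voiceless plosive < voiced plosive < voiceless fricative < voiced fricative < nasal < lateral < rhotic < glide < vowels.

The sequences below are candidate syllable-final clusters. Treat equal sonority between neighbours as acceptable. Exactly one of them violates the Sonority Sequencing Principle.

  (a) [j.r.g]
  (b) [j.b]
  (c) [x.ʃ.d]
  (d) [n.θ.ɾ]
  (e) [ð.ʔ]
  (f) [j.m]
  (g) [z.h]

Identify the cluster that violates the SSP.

d

(a) 8-7-2 → obeys
(b) 8-2 → obeys
(c) 3-3-2 → obeys
(d) 5-3-7 → violates
(e) 4-1 → obeys
(f) 8-5 → obeys
(g) 4-3 → obeys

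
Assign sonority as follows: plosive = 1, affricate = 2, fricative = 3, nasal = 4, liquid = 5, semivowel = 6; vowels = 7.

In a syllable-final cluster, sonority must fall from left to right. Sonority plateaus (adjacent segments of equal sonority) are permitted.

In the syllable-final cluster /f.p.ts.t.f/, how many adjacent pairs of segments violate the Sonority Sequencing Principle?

2

/f/ — fricative, sonority 3.
/p/ — plosive, sonority 1.
/ts/ — affricate, sonority 2.
/t/ — plosive, sonority 1.
/f/ — fricative, sonority 3.
/f/→/p/: 3→1 (falls) — ok.
/p/→/ts/: 1→2 (does not fall) — violation.
/ts/→/t/: 2→1 (falls) — ok.
/t/→/f/: 1→3 (does not fall) — violation.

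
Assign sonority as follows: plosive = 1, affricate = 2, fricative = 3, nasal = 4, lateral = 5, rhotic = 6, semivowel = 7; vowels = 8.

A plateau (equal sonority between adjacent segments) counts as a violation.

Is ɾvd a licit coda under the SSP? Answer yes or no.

yes

/ɾ/ is a rhotic (sonority 6).
/v/ is a fricative (sonority 3).
/d/ is a plosive (sonority 1).
The profile 6-3-1 strictly falls, so the coda satisfies the SSP.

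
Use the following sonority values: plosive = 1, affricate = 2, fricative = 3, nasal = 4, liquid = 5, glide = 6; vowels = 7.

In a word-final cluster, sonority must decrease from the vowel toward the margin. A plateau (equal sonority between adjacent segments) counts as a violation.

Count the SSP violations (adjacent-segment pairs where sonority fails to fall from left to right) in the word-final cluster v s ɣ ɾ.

3

/v/ — fricative, sonority 3.
/s/ — fricative, sonority 3.
/ɣ/ — fricative, sonority 3.
/ɾ/ — liquid, sonority 5.
/v/→/s/: 3→3 (plateau) — violation.
/s/→/ɣ/: 3→3 (plateau) — violation.
/ɣ/→/ɾ/: 3→5 (does not fall) — violation.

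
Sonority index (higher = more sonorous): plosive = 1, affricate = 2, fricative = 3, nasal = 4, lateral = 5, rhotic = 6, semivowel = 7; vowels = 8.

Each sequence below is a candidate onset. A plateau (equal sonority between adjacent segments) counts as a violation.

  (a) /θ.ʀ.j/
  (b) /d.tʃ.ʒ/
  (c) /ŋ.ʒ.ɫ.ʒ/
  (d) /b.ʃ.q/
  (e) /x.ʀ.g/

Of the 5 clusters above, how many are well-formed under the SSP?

2

(a) sonority 3-6-7: well-formed.
(b) sonority 1-2-3: well-formed.
(c) sonority 4-3-5-3: ill-formed.
(d) sonority 1-3-1: ill-formed.
(e) sonority 3-6-1: ill-formed.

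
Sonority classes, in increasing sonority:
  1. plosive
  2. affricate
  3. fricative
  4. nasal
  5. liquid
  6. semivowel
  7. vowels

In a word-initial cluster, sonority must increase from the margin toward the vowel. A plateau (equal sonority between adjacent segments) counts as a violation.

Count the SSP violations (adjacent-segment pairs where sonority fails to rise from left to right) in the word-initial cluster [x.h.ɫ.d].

2

/x/ is a fricative (sonority 3).
/h/ is a fricative (sonority 3).
/ɫ/ is a liquid (sonority 5).
/d/ is a plosive (sonority 1).
/x/→/h/: 3→3 (plateau) — violation.
/h/→/ɫ/: 3→5 (rises) — ok.
/ɫ/→/d/: 5→1 (does not rise) — violation.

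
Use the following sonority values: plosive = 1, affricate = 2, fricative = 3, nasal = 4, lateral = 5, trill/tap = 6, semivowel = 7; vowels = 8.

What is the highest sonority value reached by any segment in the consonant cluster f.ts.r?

6

/f/: fricative = 3.
/ts/: affricate = 2.
/r/: trill/tap = 6.
The maximum is 6.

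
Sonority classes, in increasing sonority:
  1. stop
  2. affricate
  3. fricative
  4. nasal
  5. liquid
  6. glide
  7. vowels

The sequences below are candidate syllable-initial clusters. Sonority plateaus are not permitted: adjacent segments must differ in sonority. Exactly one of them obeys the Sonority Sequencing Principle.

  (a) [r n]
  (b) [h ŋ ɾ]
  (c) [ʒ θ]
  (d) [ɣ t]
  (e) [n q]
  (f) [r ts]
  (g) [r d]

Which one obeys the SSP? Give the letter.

(a) 5-4 → violates
(b) 3-4-5 → obeys
(c) 3-3 → violates
(d) 3-1 → violates
(e) 4-1 → violates
(f) 5-2 → violates
(g) 5-1 → violates

b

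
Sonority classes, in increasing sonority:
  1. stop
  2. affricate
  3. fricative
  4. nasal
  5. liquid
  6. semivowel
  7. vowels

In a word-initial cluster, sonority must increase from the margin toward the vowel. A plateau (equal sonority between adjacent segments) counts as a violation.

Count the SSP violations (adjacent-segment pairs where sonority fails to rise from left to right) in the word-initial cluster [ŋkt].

2

/ŋ/ — nasal, sonority 4.
/k/ — stop, sonority 1.
/t/ — stop, sonority 1.
/ŋ/→/k/: 4→1 (does not rise) — violation.
/k/→/t/: 1→1 (plateau) — violation.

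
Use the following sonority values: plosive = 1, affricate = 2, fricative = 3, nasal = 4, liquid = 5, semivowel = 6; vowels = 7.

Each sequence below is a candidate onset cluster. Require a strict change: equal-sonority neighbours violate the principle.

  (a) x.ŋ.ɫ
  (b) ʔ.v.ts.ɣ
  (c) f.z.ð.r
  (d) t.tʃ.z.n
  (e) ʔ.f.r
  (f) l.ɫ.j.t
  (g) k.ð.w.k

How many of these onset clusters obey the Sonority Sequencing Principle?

3

(a) x.ŋ.ɫ: profile 3-4-5 — obeys.
(b) ʔ.v.ts.ɣ: profile 1-3-2-3 — violates.
(c) f.z.ð.r: profile 3-3-3-5 — violates.
(d) t.tʃ.z.n: profile 1-2-3-4 — obeys.
(e) ʔ.f.r: profile 1-3-5 — obeys.
(f) l.ɫ.j.t: profile 5-5-6-1 — violates.
(g) k.ð.w.k: profile 1-3-6-1 — violates.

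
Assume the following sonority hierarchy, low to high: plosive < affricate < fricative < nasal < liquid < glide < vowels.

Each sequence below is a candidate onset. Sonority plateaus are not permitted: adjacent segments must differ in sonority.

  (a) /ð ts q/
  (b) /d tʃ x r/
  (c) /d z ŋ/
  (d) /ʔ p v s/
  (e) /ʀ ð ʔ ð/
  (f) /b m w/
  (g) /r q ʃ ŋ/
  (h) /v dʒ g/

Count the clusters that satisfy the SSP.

(a) /ð ts q/: profile 3-2-1 — violates.
(b) /d tʃ x r/: profile 1-2-3-5 — obeys.
(c) /d z ŋ/: profile 1-3-4 — obeys.
(d) /ʔ p v s/: profile 1-1-3-3 — violates.
(e) /ʀ ð ʔ ð/: profile 5-3-1-3 — violates.
(f) /b m w/: profile 1-4-6 — obeys.
(g) /r q ʃ ŋ/: profile 5-1-3-4 — violates.
(h) /v dʒ g/: profile 3-2-1 — violates.

3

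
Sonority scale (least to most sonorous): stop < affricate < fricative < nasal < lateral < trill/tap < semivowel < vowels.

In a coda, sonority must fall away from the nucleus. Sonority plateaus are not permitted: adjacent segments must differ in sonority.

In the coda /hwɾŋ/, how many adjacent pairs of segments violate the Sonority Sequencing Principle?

/h/ — fricative, sonority 3.
/w/ — semivowel, sonority 7.
/ɾ/ — trill/tap, sonority 6.
/ŋ/ — nasal, sonority 4.
/h/→/w/: 3→7 (does not fall) — violation.
/w/→/ɾ/: 7→6 (falls) — ok.
/ɾ/→/ŋ/: 6→4 (falls) — ok.

1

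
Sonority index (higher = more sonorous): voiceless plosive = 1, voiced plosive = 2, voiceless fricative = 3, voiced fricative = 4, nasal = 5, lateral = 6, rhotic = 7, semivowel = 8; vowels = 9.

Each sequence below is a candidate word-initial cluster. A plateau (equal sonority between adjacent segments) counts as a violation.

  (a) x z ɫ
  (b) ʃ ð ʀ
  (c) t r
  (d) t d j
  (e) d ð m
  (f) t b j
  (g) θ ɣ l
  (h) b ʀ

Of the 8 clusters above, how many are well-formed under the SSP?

(a) x z ɫ: profile 3-4-6 — obeys.
(b) ʃ ð ʀ: profile 3-4-7 — obeys.
(c) t r: profile 1-7 — obeys.
(d) t d j: profile 1-2-8 — obeys.
(e) d ð m: profile 2-4-5 — obeys.
(f) t b j: profile 1-2-8 — obeys.
(g) θ ɣ l: profile 3-4-6 — obeys.
(h) b ʀ: profile 2-7 — obeys.

8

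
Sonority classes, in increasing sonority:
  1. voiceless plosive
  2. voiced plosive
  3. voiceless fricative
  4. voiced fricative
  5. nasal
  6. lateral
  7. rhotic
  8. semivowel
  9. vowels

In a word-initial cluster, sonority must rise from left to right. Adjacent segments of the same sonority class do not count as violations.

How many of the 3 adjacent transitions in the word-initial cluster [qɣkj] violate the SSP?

1

/q/: voiceless plosive = 1.
/ɣ/: voiced fricative = 4.
/k/: voiceless plosive = 1.
/j/: semivowel = 8.
/q/→/ɣ/: 1→4 (rises) — ok.
/ɣ/→/k/: 4→1 (does not rise) — violation.
/k/→/j/: 1→8 (rises) — ok.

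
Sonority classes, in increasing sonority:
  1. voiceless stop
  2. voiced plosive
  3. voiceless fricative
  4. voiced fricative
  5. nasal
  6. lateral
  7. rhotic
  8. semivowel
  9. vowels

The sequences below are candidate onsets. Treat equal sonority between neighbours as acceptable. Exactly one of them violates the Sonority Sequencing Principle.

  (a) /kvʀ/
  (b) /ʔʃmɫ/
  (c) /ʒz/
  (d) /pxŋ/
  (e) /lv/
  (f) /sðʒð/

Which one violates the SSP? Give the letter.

(a) /kvʀ/: profile 1-4-7 — obeys.
(b) /ʔʃmɫ/: profile 1-3-5-6 — obeys.
(c) /ʒz/: profile 4-4 — obeys.
(d) /pxŋ/: profile 1-3-5 — obeys.
(e) /lv/: profile 6-4 — violates.
(f) /sðʒð/: profile 3-4-4-4 — obeys.

e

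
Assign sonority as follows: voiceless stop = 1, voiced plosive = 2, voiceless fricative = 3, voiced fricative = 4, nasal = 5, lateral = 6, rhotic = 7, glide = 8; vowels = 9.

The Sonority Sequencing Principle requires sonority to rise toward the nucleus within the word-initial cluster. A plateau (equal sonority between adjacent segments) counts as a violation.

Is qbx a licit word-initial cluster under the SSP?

/q/: voiceless stop = 1.
/b/: voiced plosive = 2.
/x/: voiceless fricative = 3.
The profile 1-2-3 strictly rises, so the word-initial cluster satisfies the SSP.

yes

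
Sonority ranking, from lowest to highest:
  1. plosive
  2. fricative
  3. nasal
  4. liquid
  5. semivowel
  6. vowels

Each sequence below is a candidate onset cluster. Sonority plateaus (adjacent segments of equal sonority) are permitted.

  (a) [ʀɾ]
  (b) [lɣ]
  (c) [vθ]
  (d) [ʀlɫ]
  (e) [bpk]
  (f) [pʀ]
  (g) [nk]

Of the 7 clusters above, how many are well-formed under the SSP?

(a) sonority 4-4: well-formed.
(b) sonority 4-2: ill-formed.
(c) sonority 2-2: well-formed.
(d) sonority 4-4-4: well-formed.
(e) sonority 1-1-1: well-formed.
(f) sonority 1-4: well-formed.
(g) sonority 3-1: ill-formed.

5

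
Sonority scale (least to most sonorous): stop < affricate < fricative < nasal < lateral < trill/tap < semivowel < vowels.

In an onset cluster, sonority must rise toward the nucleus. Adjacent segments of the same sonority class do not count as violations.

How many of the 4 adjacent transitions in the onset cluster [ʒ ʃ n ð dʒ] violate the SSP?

2

/ʒ/ is a fricative (sonority 3).
/ʃ/ is a fricative (sonority 3).
/n/ is a nasal (sonority 4).
/ð/ is a fricative (sonority 3).
/dʒ/ is an affricate (sonority 2).
/ʒ/→/ʃ/: 3→3 (plateau, allowed) — ok.
/ʃ/→/n/: 3→4 (rises) — ok.
/n/→/ð/: 4→3 (does not rise) — violation.
/ð/→/dʒ/: 3→2 (does not rise) — violation.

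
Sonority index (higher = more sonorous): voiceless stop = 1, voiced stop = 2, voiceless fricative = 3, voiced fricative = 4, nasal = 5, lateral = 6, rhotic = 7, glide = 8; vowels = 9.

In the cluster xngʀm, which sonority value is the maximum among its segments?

/x/ — voiceless fricative, sonority 3.
/n/ — nasal, sonority 5.
/g/ — voiced stop, sonority 2.
/ʀ/ — rhotic, sonority 7.
/m/ — nasal, sonority 5.
The maximum is 7.

7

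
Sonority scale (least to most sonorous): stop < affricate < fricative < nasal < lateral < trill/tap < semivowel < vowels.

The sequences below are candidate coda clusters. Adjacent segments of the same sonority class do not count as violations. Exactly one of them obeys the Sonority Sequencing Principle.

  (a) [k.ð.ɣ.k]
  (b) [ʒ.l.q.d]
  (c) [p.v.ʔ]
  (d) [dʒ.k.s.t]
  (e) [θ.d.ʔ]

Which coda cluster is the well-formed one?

(a) 1-3-3-1 → violates
(b) 3-5-1-1 → violates
(c) 1-3-1 → violates
(d) 2-1-3-1 → violates
(e) 3-1-1 → obeys

e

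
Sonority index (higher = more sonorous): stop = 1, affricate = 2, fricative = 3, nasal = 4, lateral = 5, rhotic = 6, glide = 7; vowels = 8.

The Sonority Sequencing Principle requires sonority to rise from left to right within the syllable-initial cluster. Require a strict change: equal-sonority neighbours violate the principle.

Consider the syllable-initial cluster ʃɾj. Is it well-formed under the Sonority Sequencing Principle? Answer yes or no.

/ʃ/ is a fricative (sonority 3).
/ɾ/ is a rhotic (sonority 6).
/j/ is a glide (sonority 7).
The profile 3-6-7 strictly rises, so the syllable-initial cluster satisfies the SSP.

yes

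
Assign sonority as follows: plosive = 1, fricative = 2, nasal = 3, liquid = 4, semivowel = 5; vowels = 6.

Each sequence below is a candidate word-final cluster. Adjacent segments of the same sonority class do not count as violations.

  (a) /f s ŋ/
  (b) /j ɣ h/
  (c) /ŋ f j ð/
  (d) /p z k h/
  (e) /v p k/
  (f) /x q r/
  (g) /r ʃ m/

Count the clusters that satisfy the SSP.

2

(a) sonority 2-2-3: ill-formed.
(b) sonority 5-2-2: well-formed.
(c) sonority 3-2-5-2: ill-formed.
(d) sonority 1-2-1-2: ill-formed.
(e) sonority 2-1-1: well-formed.
(f) sonority 2-1-4: ill-formed.
(g) sonority 4-2-3: ill-formed.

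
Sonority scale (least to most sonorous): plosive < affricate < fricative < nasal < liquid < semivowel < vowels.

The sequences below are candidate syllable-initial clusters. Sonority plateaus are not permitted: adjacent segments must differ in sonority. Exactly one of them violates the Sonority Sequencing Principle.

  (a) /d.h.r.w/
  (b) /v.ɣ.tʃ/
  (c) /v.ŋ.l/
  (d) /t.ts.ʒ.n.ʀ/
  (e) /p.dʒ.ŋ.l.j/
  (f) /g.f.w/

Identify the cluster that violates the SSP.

(a) sonority 1-3-5-6: well-formed.
(b) sonority 3-3-2: ill-formed.
(c) sonority 3-4-5: well-formed.
(d) sonority 1-2-3-4-5: well-formed.
(e) sonority 1-2-4-5-6: well-formed.
(f) sonority 1-3-6: well-formed.

b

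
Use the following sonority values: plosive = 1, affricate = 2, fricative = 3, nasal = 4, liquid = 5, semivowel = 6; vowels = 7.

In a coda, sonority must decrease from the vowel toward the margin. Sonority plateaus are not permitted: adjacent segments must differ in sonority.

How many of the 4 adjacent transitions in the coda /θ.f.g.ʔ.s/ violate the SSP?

/θ/ — fricative, sonority 3.
/f/ — fricative, sonority 3.
/g/ — plosive, sonority 1.
/ʔ/ — plosive, sonority 1.
/s/ — fricative, sonority 3.
/θ/→/f/: 3→3 (plateau) — violation.
/f/→/g/: 3→1 (falls) — ok.
/g/→/ʔ/: 1→1 (plateau) — violation.
/ʔ/→/s/: 1→3 (does not fall) — violation.

3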